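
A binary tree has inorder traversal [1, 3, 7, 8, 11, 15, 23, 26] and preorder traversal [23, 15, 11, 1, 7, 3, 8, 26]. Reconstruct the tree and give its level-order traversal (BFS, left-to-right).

Inorder:  [1, 3, 7, 8, 11, 15, 23, 26]
Preorder: [23, 15, 11, 1, 7, 3, 8, 26]
Algorithm: preorder visits root first, so consume preorder in order;
for each root, split the current inorder slice at that value into
left-subtree inorder and right-subtree inorder, then recurse.
Recursive splits:
  root=23; inorder splits into left=[1, 3, 7, 8, 11, 15], right=[26]
  root=15; inorder splits into left=[1, 3, 7, 8, 11], right=[]
  root=11; inorder splits into left=[1, 3, 7, 8], right=[]
  root=1; inorder splits into left=[], right=[3, 7, 8]
  root=7; inorder splits into left=[3], right=[8]
  root=3; inorder splits into left=[], right=[]
  root=8; inorder splits into left=[], right=[]
  root=26; inorder splits into left=[], right=[]
Reconstructed level-order: [23, 15, 26, 11, 1, 7, 3, 8]


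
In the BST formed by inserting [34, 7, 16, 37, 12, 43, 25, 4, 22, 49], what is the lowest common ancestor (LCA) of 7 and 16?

Tree insertion order: [34, 7, 16, 37, 12, 43, 25, 4, 22, 49]
Tree (level-order array): [34, 7, 37, 4, 16, None, 43, None, None, 12, 25, None, 49, None, None, 22]
In a BST, the LCA of p=7, q=16 is the first node v on the
root-to-leaf path with p <= v <= q (go left if both < v, right if both > v).
Walk from root:
  at 34: both 7 and 16 < 34, go left
  at 7: 7 <= 7 <= 16, this is the LCA
LCA = 7


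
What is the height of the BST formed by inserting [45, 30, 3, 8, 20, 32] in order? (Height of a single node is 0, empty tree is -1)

Insertion order: [45, 30, 3, 8, 20, 32]
Tree (level-order array): [45, 30, None, 3, 32, None, 8, None, None, None, 20]
Compute height bottom-up (empty subtree = -1):
  height(20) = 1 + max(-1, -1) = 0
  height(8) = 1 + max(-1, 0) = 1
  height(3) = 1 + max(-1, 1) = 2
  height(32) = 1 + max(-1, -1) = 0
  height(30) = 1 + max(2, 0) = 3
  height(45) = 1 + max(3, -1) = 4
Height = 4


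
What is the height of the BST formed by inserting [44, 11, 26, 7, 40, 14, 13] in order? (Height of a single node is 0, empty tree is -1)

Insertion order: [44, 11, 26, 7, 40, 14, 13]
Tree (level-order array): [44, 11, None, 7, 26, None, None, 14, 40, 13]
Compute height bottom-up (empty subtree = -1):
  height(7) = 1 + max(-1, -1) = 0
  height(13) = 1 + max(-1, -1) = 0
  height(14) = 1 + max(0, -1) = 1
  height(40) = 1 + max(-1, -1) = 0
  height(26) = 1 + max(1, 0) = 2
  height(11) = 1 + max(0, 2) = 3
  height(44) = 1 + max(3, -1) = 4
Height = 4


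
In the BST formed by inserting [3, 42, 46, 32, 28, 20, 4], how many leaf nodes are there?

Tree built from: [3, 42, 46, 32, 28, 20, 4]
Tree (level-order array): [3, None, 42, 32, 46, 28, None, None, None, 20, None, 4]
Rule: A leaf has 0 children.
Per-node child counts:
  node 3: 1 child(ren)
  node 42: 2 child(ren)
  node 32: 1 child(ren)
  node 28: 1 child(ren)
  node 20: 1 child(ren)
  node 4: 0 child(ren)
  node 46: 0 child(ren)
Matching nodes: [4, 46]
Count of leaf nodes: 2


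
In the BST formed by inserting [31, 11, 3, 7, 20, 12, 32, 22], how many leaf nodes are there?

Tree built from: [31, 11, 3, 7, 20, 12, 32, 22]
Tree (level-order array): [31, 11, 32, 3, 20, None, None, None, 7, 12, 22]
Rule: A leaf has 0 children.
Per-node child counts:
  node 31: 2 child(ren)
  node 11: 2 child(ren)
  node 3: 1 child(ren)
  node 7: 0 child(ren)
  node 20: 2 child(ren)
  node 12: 0 child(ren)
  node 22: 0 child(ren)
  node 32: 0 child(ren)
Matching nodes: [7, 12, 22, 32]
Count of leaf nodes: 4


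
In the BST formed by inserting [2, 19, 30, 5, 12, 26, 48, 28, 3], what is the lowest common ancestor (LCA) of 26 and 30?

Tree insertion order: [2, 19, 30, 5, 12, 26, 48, 28, 3]
Tree (level-order array): [2, None, 19, 5, 30, 3, 12, 26, 48, None, None, None, None, None, 28]
In a BST, the LCA of p=26, q=30 is the first node v on the
root-to-leaf path with p <= v <= q (go left if both < v, right if both > v).
Walk from root:
  at 2: both 26 and 30 > 2, go right
  at 19: both 26 and 30 > 19, go right
  at 30: 26 <= 30 <= 30, this is the LCA
LCA = 30


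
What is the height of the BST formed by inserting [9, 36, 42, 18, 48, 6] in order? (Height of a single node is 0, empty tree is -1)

Insertion order: [9, 36, 42, 18, 48, 6]
Tree (level-order array): [9, 6, 36, None, None, 18, 42, None, None, None, 48]
Compute height bottom-up (empty subtree = -1):
  height(6) = 1 + max(-1, -1) = 0
  height(18) = 1 + max(-1, -1) = 0
  height(48) = 1 + max(-1, -1) = 0
  height(42) = 1 + max(-1, 0) = 1
  height(36) = 1 + max(0, 1) = 2
  height(9) = 1 + max(0, 2) = 3
Height = 3


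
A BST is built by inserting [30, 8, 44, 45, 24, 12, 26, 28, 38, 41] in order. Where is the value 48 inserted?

Starting tree (level order): [30, 8, 44, None, 24, 38, 45, 12, 26, None, 41, None, None, None, None, None, 28]
Insertion path: 30 -> 44 -> 45
Result: insert 48 as right child of 45
Final tree (level order): [30, 8, 44, None, 24, 38, 45, 12, 26, None, 41, None, 48, None, None, None, 28]


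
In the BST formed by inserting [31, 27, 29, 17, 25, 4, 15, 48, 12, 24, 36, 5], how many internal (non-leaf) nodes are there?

Tree built from: [31, 27, 29, 17, 25, 4, 15, 48, 12, 24, 36, 5]
Tree (level-order array): [31, 27, 48, 17, 29, 36, None, 4, 25, None, None, None, None, None, 15, 24, None, 12, None, None, None, 5]
Rule: An internal node has at least one child.
Per-node child counts:
  node 31: 2 child(ren)
  node 27: 2 child(ren)
  node 17: 2 child(ren)
  node 4: 1 child(ren)
  node 15: 1 child(ren)
  node 12: 1 child(ren)
  node 5: 0 child(ren)
  node 25: 1 child(ren)
  node 24: 0 child(ren)
  node 29: 0 child(ren)
  node 48: 1 child(ren)
  node 36: 0 child(ren)
Matching nodes: [31, 27, 17, 4, 15, 12, 25, 48]
Count of internal (non-leaf) nodes: 8


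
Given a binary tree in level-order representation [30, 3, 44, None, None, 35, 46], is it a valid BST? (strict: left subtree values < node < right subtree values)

Level-order array: [30, 3, 44, None, None, 35, 46]
Validate using subtree bounds (lo, hi): at each node, require lo < value < hi,
then recurse left with hi=value and right with lo=value.
Preorder trace (stopping at first violation):
  at node 30 with bounds (-inf, +inf): OK
  at node 3 with bounds (-inf, 30): OK
  at node 44 with bounds (30, +inf): OK
  at node 35 with bounds (30, 44): OK
  at node 46 with bounds (44, +inf): OK
No violation found at any node.
Result: Valid BST


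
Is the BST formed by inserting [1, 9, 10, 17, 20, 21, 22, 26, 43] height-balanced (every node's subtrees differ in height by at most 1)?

Tree (level-order array): [1, None, 9, None, 10, None, 17, None, 20, None, 21, None, 22, None, 26, None, 43]
Definition: a tree is height-balanced if, at every node, |h(left) - h(right)| <= 1 (empty subtree has height -1).
Bottom-up per-node check:
  node 43: h_left=-1, h_right=-1, diff=0 [OK], height=0
  node 26: h_left=-1, h_right=0, diff=1 [OK], height=1
  node 22: h_left=-1, h_right=1, diff=2 [FAIL (|-1-1|=2 > 1)], height=2
  node 21: h_left=-1, h_right=2, diff=3 [FAIL (|-1-2|=3 > 1)], height=3
  node 20: h_left=-1, h_right=3, diff=4 [FAIL (|-1-3|=4 > 1)], height=4
  node 17: h_left=-1, h_right=4, diff=5 [FAIL (|-1-4|=5 > 1)], height=5
  node 10: h_left=-1, h_right=5, diff=6 [FAIL (|-1-5|=6 > 1)], height=6
  node 9: h_left=-1, h_right=6, diff=7 [FAIL (|-1-6|=7 > 1)], height=7
  node 1: h_left=-1, h_right=7, diff=8 [FAIL (|-1-7|=8 > 1)], height=8
Node 22 violates the condition: |-1 - 1| = 2 > 1.
Result: Not balanced


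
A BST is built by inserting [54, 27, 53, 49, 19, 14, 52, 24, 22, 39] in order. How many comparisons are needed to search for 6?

Search path for 6: 54 -> 27 -> 19 -> 14
Found: False
Comparisons: 4


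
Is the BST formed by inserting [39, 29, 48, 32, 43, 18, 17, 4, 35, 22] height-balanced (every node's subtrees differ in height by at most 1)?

Tree (level-order array): [39, 29, 48, 18, 32, 43, None, 17, 22, None, 35, None, None, 4]
Definition: a tree is height-balanced if, at every node, |h(left) - h(right)| <= 1 (empty subtree has height -1).
Bottom-up per-node check:
  node 4: h_left=-1, h_right=-1, diff=0 [OK], height=0
  node 17: h_left=0, h_right=-1, diff=1 [OK], height=1
  node 22: h_left=-1, h_right=-1, diff=0 [OK], height=0
  node 18: h_left=1, h_right=0, diff=1 [OK], height=2
  node 35: h_left=-1, h_right=-1, diff=0 [OK], height=0
  node 32: h_left=-1, h_right=0, diff=1 [OK], height=1
  node 29: h_left=2, h_right=1, diff=1 [OK], height=3
  node 43: h_left=-1, h_right=-1, diff=0 [OK], height=0
  node 48: h_left=0, h_right=-1, diff=1 [OK], height=1
  node 39: h_left=3, h_right=1, diff=2 [FAIL (|3-1|=2 > 1)], height=4
Node 39 violates the condition: |3 - 1| = 2 > 1.
Result: Not balanced


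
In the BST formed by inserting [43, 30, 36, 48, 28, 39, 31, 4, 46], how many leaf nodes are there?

Tree built from: [43, 30, 36, 48, 28, 39, 31, 4, 46]
Tree (level-order array): [43, 30, 48, 28, 36, 46, None, 4, None, 31, 39]
Rule: A leaf has 0 children.
Per-node child counts:
  node 43: 2 child(ren)
  node 30: 2 child(ren)
  node 28: 1 child(ren)
  node 4: 0 child(ren)
  node 36: 2 child(ren)
  node 31: 0 child(ren)
  node 39: 0 child(ren)
  node 48: 1 child(ren)
  node 46: 0 child(ren)
Matching nodes: [4, 31, 39, 46]
Count of leaf nodes: 4


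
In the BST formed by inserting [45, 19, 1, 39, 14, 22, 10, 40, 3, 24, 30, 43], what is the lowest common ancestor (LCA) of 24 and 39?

Tree insertion order: [45, 19, 1, 39, 14, 22, 10, 40, 3, 24, 30, 43]
Tree (level-order array): [45, 19, None, 1, 39, None, 14, 22, 40, 10, None, None, 24, None, 43, 3, None, None, 30]
In a BST, the LCA of p=24, q=39 is the first node v on the
root-to-leaf path with p <= v <= q (go left if both < v, right if both > v).
Walk from root:
  at 45: both 24 and 39 < 45, go left
  at 19: both 24 and 39 > 19, go right
  at 39: 24 <= 39 <= 39, this is the LCA
LCA = 39


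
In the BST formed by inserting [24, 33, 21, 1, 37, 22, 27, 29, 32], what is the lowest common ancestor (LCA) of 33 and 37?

Tree insertion order: [24, 33, 21, 1, 37, 22, 27, 29, 32]
Tree (level-order array): [24, 21, 33, 1, 22, 27, 37, None, None, None, None, None, 29, None, None, None, 32]
In a BST, the LCA of p=33, q=37 is the first node v on the
root-to-leaf path with p <= v <= q (go left if both < v, right if both > v).
Walk from root:
  at 24: both 33 and 37 > 24, go right
  at 33: 33 <= 33 <= 37, this is the LCA
LCA = 33


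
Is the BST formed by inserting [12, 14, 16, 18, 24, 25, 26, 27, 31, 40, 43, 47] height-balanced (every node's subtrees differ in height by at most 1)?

Tree (level-order array): [12, None, 14, None, 16, None, 18, None, 24, None, 25, None, 26, None, 27, None, 31, None, 40, None, 43, None, 47]
Definition: a tree is height-balanced if, at every node, |h(left) - h(right)| <= 1 (empty subtree has height -1).
Bottom-up per-node check:
  node 47: h_left=-1, h_right=-1, diff=0 [OK], height=0
  node 43: h_left=-1, h_right=0, diff=1 [OK], height=1
  node 40: h_left=-1, h_right=1, diff=2 [FAIL (|-1-1|=2 > 1)], height=2
  node 31: h_left=-1, h_right=2, diff=3 [FAIL (|-1-2|=3 > 1)], height=3
  node 27: h_left=-1, h_right=3, diff=4 [FAIL (|-1-3|=4 > 1)], height=4
  node 26: h_left=-1, h_right=4, diff=5 [FAIL (|-1-4|=5 > 1)], height=5
  node 25: h_left=-1, h_right=5, diff=6 [FAIL (|-1-5|=6 > 1)], height=6
  node 24: h_left=-1, h_right=6, diff=7 [FAIL (|-1-6|=7 > 1)], height=7
  node 18: h_left=-1, h_right=7, diff=8 [FAIL (|-1-7|=8 > 1)], height=8
  node 16: h_left=-1, h_right=8, diff=9 [FAIL (|-1-8|=9 > 1)], height=9
  node 14: h_left=-1, h_right=9, diff=10 [FAIL (|-1-9|=10 > 1)], height=10
  node 12: h_left=-1, h_right=10, diff=11 [FAIL (|-1-10|=11 > 1)], height=11
Node 40 violates the condition: |-1 - 1| = 2 > 1.
Result: Not balanced


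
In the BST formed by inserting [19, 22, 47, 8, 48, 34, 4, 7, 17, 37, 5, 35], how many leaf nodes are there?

Tree built from: [19, 22, 47, 8, 48, 34, 4, 7, 17, 37, 5, 35]
Tree (level-order array): [19, 8, 22, 4, 17, None, 47, None, 7, None, None, 34, 48, 5, None, None, 37, None, None, None, None, 35]
Rule: A leaf has 0 children.
Per-node child counts:
  node 19: 2 child(ren)
  node 8: 2 child(ren)
  node 4: 1 child(ren)
  node 7: 1 child(ren)
  node 5: 0 child(ren)
  node 17: 0 child(ren)
  node 22: 1 child(ren)
  node 47: 2 child(ren)
  node 34: 1 child(ren)
  node 37: 1 child(ren)
  node 35: 0 child(ren)
  node 48: 0 child(ren)
Matching nodes: [5, 17, 35, 48]
Count of leaf nodes: 4


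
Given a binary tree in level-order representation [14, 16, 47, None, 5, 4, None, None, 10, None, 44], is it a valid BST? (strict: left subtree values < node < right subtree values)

Level-order array: [14, 16, 47, None, 5, 4, None, None, 10, None, 44]
Validate using subtree bounds (lo, hi): at each node, require lo < value < hi,
then recurse left with hi=value and right with lo=value.
Preorder trace (stopping at first violation):
  at node 14 with bounds (-inf, +inf): OK
  at node 16 with bounds (-inf, 14): VIOLATION
Node 16 violates its bound: not (-inf < 16 < 14).
Result: Not a valid BST


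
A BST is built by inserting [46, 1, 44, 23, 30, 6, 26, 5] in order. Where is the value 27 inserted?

Starting tree (level order): [46, 1, None, None, 44, 23, None, 6, 30, 5, None, 26]
Insertion path: 46 -> 1 -> 44 -> 23 -> 30 -> 26
Result: insert 27 as right child of 26
Final tree (level order): [46, 1, None, None, 44, 23, None, 6, 30, 5, None, 26, None, None, None, None, 27]


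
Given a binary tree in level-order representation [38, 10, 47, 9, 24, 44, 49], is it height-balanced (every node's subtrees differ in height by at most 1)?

Tree (level-order array): [38, 10, 47, 9, 24, 44, 49]
Definition: a tree is height-balanced if, at every node, |h(left) - h(right)| <= 1 (empty subtree has height -1).
Bottom-up per-node check:
  node 9: h_left=-1, h_right=-1, diff=0 [OK], height=0
  node 24: h_left=-1, h_right=-1, diff=0 [OK], height=0
  node 10: h_left=0, h_right=0, diff=0 [OK], height=1
  node 44: h_left=-1, h_right=-1, diff=0 [OK], height=0
  node 49: h_left=-1, h_right=-1, diff=0 [OK], height=0
  node 47: h_left=0, h_right=0, diff=0 [OK], height=1
  node 38: h_left=1, h_right=1, diff=0 [OK], height=2
All nodes satisfy the balance condition.
Result: Balanced


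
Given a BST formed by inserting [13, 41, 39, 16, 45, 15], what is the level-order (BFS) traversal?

Tree insertion order: [13, 41, 39, 16, 45, 15]
Tree (level-order array): [13, None, 41, 39, 45, 16, None, None, None, 15]
BFS from the root, enqueuing left then right child of each popped node:
  queue [13] -> pop 13, enqueue [41], visited so far: [13]
  queue [41] -> pop 41, enqueue [39, 45], visited so far: [13, 41]
  queue [39, 45] -> pop 39, enqueue [16], visited so far: [13, 41, 39]
  queue [45, 16] -> pop 45, enqueue [none], visited so far: [13, 41, 39, 45]
  queue [16] -> pop 16, enqueue [15], visited so far: [13, 41, 39, 45, 16]
  queue [15] -> pop 15, enqueue [none], visited so far: [13, 41, 39, 45, 16, 15]
Result: [13, 41, 39, 45, 16, 15]


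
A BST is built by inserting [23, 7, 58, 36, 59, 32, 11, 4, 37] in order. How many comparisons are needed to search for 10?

Search path for 10: 23 -> 7 -> 11
Found: False
Comparisons: 3


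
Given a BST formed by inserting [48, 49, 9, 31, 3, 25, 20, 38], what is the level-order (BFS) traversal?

Tree insertion order: [48, 49, 9, 31, 3, 25, 20, 38]
Tree (level-order array): [48, 9, 49, 3, 31, None, None, None, None, 25, 38, 20]
BFS from the root, enqueuing left then right child of each popped node:
  queue [48] -> pop 48, enqueue [9, 49], visited so far: [48]
  queue [9, 49] -> pop 9, enqueue [3, 31], visited so far: [48, 9]
  queue [49, 3, 31] -> pop 49, enqueue [none], visited so far: [48, 9, 49]
  queue [3, 31] -> pop 3, enqueue [none], visited so far: [48, 9, 49, 3]
  queue [31] -> pop 31, enqueue [25, 38], visited so far: [48, 9, 49, 3, 31]
  queue [25, 38] -> pop 25, enqueue [20], visited so far: [48, 9, 49, 3, 31, 25]
  queue [38, 20] -> pop 38, enqueue [none], visited so far: [48, 9, 49, 3, 31, 25, 38]
  queue [20] -> pop 20, enqueue [none], visited so far: [48, 9, 49, 3, 31, 25, 38, 20]
Result: [48, 9, 49, 3, 31, 25, 38, 20]


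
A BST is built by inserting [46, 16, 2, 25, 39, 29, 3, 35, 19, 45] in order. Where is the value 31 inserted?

Starting tree (level order): [46, 16, None, 2, 25, None, 3, 19, 39, None, None, None, None, 29, 45, None, 35]
Insertion path: 46 -> 16 -> 25 -> 39 -> 29 -> 35
Result: insert 31 as left child of 35
Final tree (level order): [46, 16, None, 2, 25, None, 3, 19, 39, None, None, None, None, 29, 45, None, 35, None, None, 31]


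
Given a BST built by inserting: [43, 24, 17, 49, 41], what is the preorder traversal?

Tree insertion order: [43, 24, 17, 49, 41]
Tree (level-order array): [43, 24, 49, 17, 41]
Preorder traversal: [43, 24, 17, 41, 49]


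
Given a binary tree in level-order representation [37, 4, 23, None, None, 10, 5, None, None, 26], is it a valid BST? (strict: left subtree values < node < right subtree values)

Level-order array: [37, 4, 23, None, None, 10, 5, None, None, 26]
Validate using subtree bounds (lo, hi): at each node, require lo < value < hi,
then recurse left with hi=value and right with lo=value.
Preorder trace (stopping at first violation):
  at node 37 with bounds (-inf, +inf): OK
  at node 4 with bounds (-inf, 37): OK
  at node 23 with bounds (37, +inf): VIOLATION
Node 23 violates its bound: not (37 < 23 < +inf).
Result: Not a valid BST


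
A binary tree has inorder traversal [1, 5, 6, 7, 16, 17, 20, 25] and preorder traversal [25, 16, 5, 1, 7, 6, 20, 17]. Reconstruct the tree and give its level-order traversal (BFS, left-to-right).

Inorder:  [1, 5, 6, 7, 16, 17, 20, 25]
Preorder: [25, 16, 5, 1, 7, 6, 20, 17]
Algorithm: preorder visits root first, so consume preorder in order;
for each root, split the current inorder slice at that value into
left-subtree inorder and right-subtree inorder, then recurse.
Recursive splits:
  root=25; inorder splits into left=[1, 5, 6, 7, 16, 17, 20], right=[]
  root=16; inorder splits into left=[1, 5, 6, 7], right=[17, 20]
  root=5; inorder splits into left=[1], right=[6, 7]
  root=1; inorder splits into left=[], right=[]
  root=7; inorder splits into left=[6], right=[]
  root=6; inorder splits into left=[], right=[]
  root=20; inorder splits into left=[17], right=[]
  root=17; inorder splits into left=[], right=[]
Reconstructed level-order: [25, 16, 5, 20, 1, 7, 17, 6]


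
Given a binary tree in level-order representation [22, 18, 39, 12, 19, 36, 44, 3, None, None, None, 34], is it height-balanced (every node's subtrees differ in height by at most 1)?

Tree (level-order array): [22, 18, 39, 12, 19, 36, 44, 3, None, None, None, 34]
Definition: a tree is height-balanced if, at every node, |h(left) - h(right)| <= 1 (empty subtree has height -1).
Bottom-up per-node check:
  node 3: h_left=-1, h_right=-1, diff=0 [OK], height=0
  node 12: h_left=0, h_right=-1, diff=1 [OK], height=1
  node 19: h_left=-1, h_right=-1, diff=0 [OK], height=0
  node 18: h_left=1, h_right=0, diff=1 [OK], height=2
  node 34: h_left=-1, h_right=-1, diff=0 [OK], height=0
  node 36: h_left=0, h_right=-1, diff=1 [OK], height=1
  node 44: h_left=-1, h_right=-1, diff=0 [OK], height=0
  node 39: h_left=1, h_right=0, diff=1 [OK], height=2
  node 22: h_left=2, h_right=2, diff=0 [OK], height=3
All nodes satisfy the balance condition.
Result: Balanced


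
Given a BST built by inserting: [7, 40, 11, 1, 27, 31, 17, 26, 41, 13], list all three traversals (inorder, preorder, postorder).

Tree insertion order: [7, 40, 11, 1, 27, 31, 17, 26, 41, 13]
Tree (level-order array): [7, 1, 40, None, None, 11, 41, None, 27, None, None, 17, 31, 13, 26]
Inorder (L, root, R): [1, 7, 11, 13, 17, 26, 27, 31, 40, 41]
Preorder (root, L, R): [7, 1, 40, 11, 27, 17, 13, 26, 31, 41]
Postorder (L, R, root): [1, 13, 26, 17, 31, 27, 11, 41, 40, 7]


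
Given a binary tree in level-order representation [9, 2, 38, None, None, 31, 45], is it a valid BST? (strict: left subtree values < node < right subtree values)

Level-order array: [9, 2, 38, None, None, 31, 45]
Validate using subtree bounds (lo, hi): at each node, require lo < value < hi,
then recurse left with hi=value and right with lo=value.
Preorder trace (stopping at first violation):
  at node 9 with bounds (-inf, +inf): OK
  at node 2 with bounds (-inf, 9): OK
  at node 38 with bounds (9, +inf): OK
  at node 31 with bounds (9, 38): OK
  at node 45 with bounds (38, +inf): OK
No violation found at any node.
Result: Valid BST


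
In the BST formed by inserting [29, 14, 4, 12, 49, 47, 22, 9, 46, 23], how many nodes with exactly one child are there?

Tree built from: [29, 14, 4, 12, 49, 47, 22, 9, 46, 23]
Tree (level-order array): [29, 14, 49, 4, 22, 47, None, None, 12, None, 23, 46, None, 9]
Rule: These are nodes with exactly 1 non-null child.
Per-node child counts:
  node 29: 2 child(ren)
  node 14: 2 child(ren)
  node 4: 1 child(ren)
  node 12: 1 child(ren)
  node 9: 0 child(ren)
  node 22: 1 child(ren)
  node 23: 0 child(ren)
  node 49: 1 child(ren)
  node 47: 1 child(ren)
  node 46: 0 child(ren)
Matching nodes: [4, 12, 22, 49, 47]
Count of nodes with exactly one child: 5


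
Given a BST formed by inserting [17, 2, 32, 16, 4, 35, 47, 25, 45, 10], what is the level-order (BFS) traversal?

Tree insertion order: [17, 2, 32, 16, 4, 35, 47, 25, 45, 10]
Tree (level-order array): [17, 2, 32, None, 16, 25, 35, 4, None, None, None, None, 47, None, 10, 45]
BFS from the root, enqueuing left then right child of each popped node:
  queue [17] -> pop 17, enqueue [2, 32], visited so far: [17]
  queue [2, 32] -> pop 2, enqueue [16], visited so far: [17, 2]
  queue [32, 16] -> pop 32, enqueue [25, 35], visited so far: [17, 2, 32]
  queue [16, 25, 35] -> pop 16, enqueue [4], visited so far: [17, 2, 32, 16]
  queue [25, 35, 4] -> pop 25, enqueue [none], visited so far: [17, 2, 32, 16, 25]
  queue [35, 4] -> pop 35, enqueue [47], visited so far: [17, 2, 32, 16, 25, 35]
  queue [4, 47] -> pop 4, enqueue [10], visited so far: [17, 2, 32, 16, 25, 35, 4]
  queue [47, 10] -> pop 47, enqueue [45], visited so far: [17, 2, 32, 16, 25, 35, 4, 47]
  queue [10, 45] -> pop 10, enqueue [none], visited so far: [17, 2, 32, 16, 25, 35, 4, 47, 10]
  queue [45] -> pop 45, enqueue [none], visited so far: [17, 2, 32, 16, 25, 35, 4, 47, 10, 45]
Result: [17, 2, 32, 16, 25, 35, 4, 47, 10, 45]


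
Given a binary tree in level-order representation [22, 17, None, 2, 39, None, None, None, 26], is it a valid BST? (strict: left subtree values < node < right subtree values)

Level-order array: [22, 17, None, 2, 39, None, None, None, 26]
Validate using subtree bounds (lo, hi): at each node, require lo < value < hi,
then recurse left with hi=value and right with lo=value.
Preorder trace (stopping at first violation):
  at node 22 with bounds (-inf, +inf): OK
  at node 17 with bounds (-inf, 22): OK
  at node 2 with bounds (-inf, 17): OK
  at node 39 with bounds (17, 22): VIOLATION
Node 39 violates its bound: not (17 < 39 < 22).
Result: Not a valid BST


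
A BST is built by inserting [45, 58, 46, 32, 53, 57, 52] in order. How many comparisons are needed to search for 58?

Search path for 58: 45 -> 58
Found: True
Comparisons: 2


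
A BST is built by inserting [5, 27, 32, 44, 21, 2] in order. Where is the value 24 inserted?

Starting tree (level order): [5, 2, 27, None, None, 21, 32, None, None, None, 44]
Insertion path: 5 -> 27 -> 21
Result: insert 24 as right child of 21
Final tree (level order): [5, 2, 27, None, None, 21, 32, None, 24, None, 44]


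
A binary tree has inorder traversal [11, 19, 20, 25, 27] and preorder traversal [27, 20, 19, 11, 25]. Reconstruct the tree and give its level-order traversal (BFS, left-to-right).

Inorder:  [11, 19, 20, 25, 27]
Preorder: [27, 20, 19, 11, 25]
Algorithm: preorder visits root first, so consume preorder in order;
for each root, split the current inorder slice at that value into
left-subtree inorder and right-subtree inorder, then recurse.
Recursive splits:
  root=27; inorder splits into left=[11, 19, 20, 25], right=[]
  root=20; inorder splits into left=[11, 19], right=[25]
  root=19; inorder splits into left=[11], right=[]
  root=11; inorder splits into left=[], right=[]
  root=25; inorder splits into left=[], right=[]
Reconstructed level-order: [27, 20, 19, 25, 11]


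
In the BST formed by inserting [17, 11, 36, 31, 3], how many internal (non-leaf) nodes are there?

Tree built from: [17, 11, 36, 31, 3]
Tree (level-order array): [17, 11, 36, 3, None, 31]
Rule: An internal node has at least one child.
Per-node child counts:
  node 17: 2 child(ren)
  node 11: 1 child(ren)
  node 3: 0 child(ren)
  node 36: 1 child(ren)
  node 31: 0 child(ren)
Matching nodes: [17, 11, 36]
Count of internal (non-leaf) nodes: 3


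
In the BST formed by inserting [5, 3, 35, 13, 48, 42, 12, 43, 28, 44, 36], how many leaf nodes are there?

Tree built from: [5, 3, 35, 13, 48, 42, 12, 43, 28, 44, 36]
Tree (level-order array): [5, 3, 35, None, None, 13, 48, 12, 28, 42, None, None, None, None, None, 36, 43, None, None, None, 44]
Rule: A leaf has 0 children.
Per-node child counts:
  node 5: 2 child(ren)
  node 3: 0 child(ren)
  node 35: 2 child(ren)
  node 13: 2 child(ren)
  node 12: 0 child(ren)
  node 28: 0 child(ren)
  node 48: 1 child(ren)
  node 42: 2 child(ren)
  node 36: 0 child(ren)
  node 43: 1 child(ren)
  node 44: 0 child(ren)
Matching nodes: [3, 12, 28, 36, 44]
Count of leaf nodes: 5


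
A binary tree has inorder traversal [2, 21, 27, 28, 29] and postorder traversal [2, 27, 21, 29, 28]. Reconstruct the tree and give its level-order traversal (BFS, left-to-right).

Inorder:   [2, 21, 27, 28, 29]
Postorder: [2, 27, 21, 29, 28]
Algorithm: postorder visits root last, so walk postorder right-to-left;
each value is the root of the current inorder slice — split it at that
value, recurse on the right subtree first, then the left.
Recursive splits:
  root=28; inorder splits into left=[2, 21, 27], right=[29]
  root=29; inorder splits into left=[], right=[]
  root=21; inorder splits into left=[2], right=[27]
  root=27; inorder splits into left=[], right=[]
  root=2; inorder splits into left=[], right=[]
Reconstructed level-order: [28, 21, 29, 2, 27]


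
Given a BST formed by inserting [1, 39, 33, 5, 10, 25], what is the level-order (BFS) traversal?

Tree insertion order: [1, 39, 33, 5, 10, 25]
Tree (level-order array): [1, None, 39, 33, None, 5, None, None, 10, None, 25]
BFS from the root, enqueuing left then right child of each popped node:
  queue [1] -> pop 1, enqueue [39], visited so far: [1]
  queue [39] -> pop 39, enqueue [33], visited so far: [1, 39]
  queue [33] -> pop 33, enqueue [5], visited so far: [1, 39, 33]
  queue [5] -> pop 5, enqueue [10], visited so far: [1, 39, 33, 5]
  queue [10] -> pop 10, enqueue [25], visited so far: [1, 39, 33, 5, 10]
  queue [25] -> pop 25, enqueue [none], visited so far: [1, 39, 33, 5, 10, 25]
Result: [1, 39, 33, 5, 10, 25]


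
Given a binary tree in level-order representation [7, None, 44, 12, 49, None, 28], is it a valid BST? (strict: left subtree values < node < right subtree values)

Level-order array: [7, None, 44, 12, 49, None, 28]
Validate using subtree bounds (lo, hi): at each node, require lo < value < hi,
then recurse left with hi=value and right with lo=value.
Preorder trace (stopping at first violation):
  at node 7 with bounds (-inf, +inf): OK
  at node 44 with bounds (7, +inf): OK
  at node 12 with bounds (7, 44): OK
  at node 28 with bounds (12, 44): OK
  at node 49 with bounds (44, +inf): OK
No violation found at any node.
Result: Valid BST


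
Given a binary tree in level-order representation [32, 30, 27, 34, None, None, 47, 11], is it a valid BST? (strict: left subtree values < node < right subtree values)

Level-order array: [32, 30, 27, 34, None, None, 47, 11]
Validate using subtree bounds (lo, hi): at each node, require lo < value < hi,
then recurse left with hi=value and right with lo=value.
Preorder trace (stopping at first violation):
  at node 32 with bounds (-inf, +inf): OK
  at node 30 with bounds (-inf, 32): OK
  at node 34 with bounds (-inf, 30): VIOLATION
Node 34 violates its bound: not (-inf < 34 < 30).
Result: Not a valid BST


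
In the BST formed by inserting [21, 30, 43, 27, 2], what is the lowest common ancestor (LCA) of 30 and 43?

Tree insertion order: [21, 30, 43, 27, 2]
Tree (level-order array): [21, 2, 30, None, None, 27, 43]
In a BST, the LCA of p=30, q=43 is the first node v on the
root-to-leaf path with p <= v <= q (go left if both < v, right if both > v).
Walk from root:
  at 21: both 30 and 43 > 21, go right
  at 30: 30 <= 30 <= 43, this is the LCA
LCA = 30


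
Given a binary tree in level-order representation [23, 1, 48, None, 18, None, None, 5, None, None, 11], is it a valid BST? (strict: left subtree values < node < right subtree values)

Level-order array: [23, 1, 48, None, 18, None, None, 5, None, None, 11]
Validate using subtree bounds (lo, hi): at each node, require lo < value < hi,
then recurse left with hi=value and right with lo=value.
Preorder trace (stopping at first violation):
  at node 23 with bounds (-inf, +inf): OK
  at node 1 with bounds (-inf, 23): OK
  at node 18 with bounds (1, 23): OK
  at node 5 with bounds (1, 18): OK
  at node 11 with bounds (5, 18): OK
  at node 48 with bounds (23, +inf): OK
No violation found at any node.
Result: Valid BST


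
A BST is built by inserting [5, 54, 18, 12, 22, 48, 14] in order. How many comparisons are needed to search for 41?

Search path for 41: 5 -> 54 -> 18 -> 22 -> 48
Found: False
Comparisons: 5


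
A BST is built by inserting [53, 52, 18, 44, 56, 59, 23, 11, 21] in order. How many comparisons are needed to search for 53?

Search path for 53: 53
Found: True
Comparisons: 1


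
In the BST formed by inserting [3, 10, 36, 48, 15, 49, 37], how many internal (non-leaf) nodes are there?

Tree built from: [3, 10, 36, 48, 15, 49, 37]
Tree (level-order array): [3, None, 10, None, 36, 15, 48, None, None, 37, 49]
Rule: An internal node has at least one child.
Per-node child counts:
  node 3: 1 child(ren)
  node 10: 1 child(ren)
  node 36: 2 child(ren)
  node 15: 0 child(ren)
  node 48: 2 child(ren)
  node 37: 0 child(ren)
  node 49: 0 child(ren)
Matching nodes: [3, 10, 36, 48]
Count of internal (non-leaf) nodes: 4


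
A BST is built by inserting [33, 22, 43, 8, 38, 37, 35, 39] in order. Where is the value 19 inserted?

Starting tree (level order): [33, 22, 43, 8, None, 38, None, None, None, 37, 39, 35]
Insertion path: 33 -> 22 -> 8
Result: insert 19 as right child of 8
Final tree (level order): [33, 22, 43, 8, None, 38, None, None, 19, 37, 39, None, None, 35]


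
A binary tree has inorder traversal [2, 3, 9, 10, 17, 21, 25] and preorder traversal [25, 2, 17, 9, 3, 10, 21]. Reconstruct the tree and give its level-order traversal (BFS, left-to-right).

Inorder:  [2, 3, 9, 10, 17, 21, 25]
Preorder: [25, 2, 17, 9, 3, 10, 21]
Algorithm: preorder visits root first, so consume preorder in order;
for each root, split the current inorder slice at that value into
left-subtree inorder and right-subtree inorder, then recurse.
Recursive splits:
  root=25; inorder splits into left=[2, 3, 9, 10, 17, 21], right=[]
  root=2; inorder splits into left=[], right=[3, 9, 10, 17, 21]
  root=17; inorder splits into left=[3, 9, 10], right=[21]
  root=9; inorder splits into left=[3], right=[10]
  root=3; inorder splits into left=[], right=[]
  root=10; inorder splits into left=[], right=[]
  root=21; inorder splits into left=[], right=[]
Reconstructed level-order: [25, 2, 17, 9, 21, 3, 10]


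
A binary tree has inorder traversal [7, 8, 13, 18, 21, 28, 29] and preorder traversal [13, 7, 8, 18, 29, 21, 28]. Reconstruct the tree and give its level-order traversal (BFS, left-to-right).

Inorder:  [7, 8, 13, 18, 21, 28, 29]
Preorder: [13, 7, 8, 18, 29, 21, 28]
Algorithm: preorder visits root first, so consume preorder in order;
for each root, split the current inorder slice at that value into
left-subtree inorder and right-subtree inorder, then recurse.
Recursive splits:
  root=13; inorder splits into left=[7, 8], right=[18, 21, 28, 29]
  root=7; inorder splits into left=[], right=[8]
  root=8; inorder splits into left=[], right=[]
  root=18; inorder splits into left=[], right=[21, 28, 29]
  root=29; inorder splits into left=[21, 28], right=[]
  root=21; inorder splits into left=[], right=[28]
  root=28; inorder splits into left=[], right=[]
Reconstructed level-order: [13, 7, 18, 8, 29, 21, 28]


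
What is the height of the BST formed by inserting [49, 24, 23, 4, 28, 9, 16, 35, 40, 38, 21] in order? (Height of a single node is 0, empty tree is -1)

Insertion order: [49, 24, 23, 4, 28, 9, 16, 35, 40, 38, 21]
Tree (level-order array): [49, 24, None, 23, 28, 4, None, None, 35, None, 9, None, 40, None, 16, 38, None, None, 21]
Compute height bottom-up (empty subtree = -1):
  height(21) = 1 + max(-1, -1) = 0
  height(16) = 1 + max(-1, 0) = 1
  height(9) = 1 + max(-1, 1) = 2
  height(4) = 1 + max(-1, 2) = 3
  height(23) = 1 + max(3, -1) = 4
  height(38) = 1 + max(-1, -1) = 0
  height(40) = 1 + max(0, -1) = 1
  height(35) = 1 + max(-1, 1) = 2
  height(28) = 1 + max(-1, 2) = 3
  height(24) = 1 + max(4, 3) = 5
  height(49) = 1 + max(5, -1) = 6
Height = 6


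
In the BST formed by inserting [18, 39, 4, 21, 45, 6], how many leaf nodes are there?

Tree built from: [18, 39, 4, 21, 45, 6]
Tree (level-order array): [18, 4, 39, None, 6, 21, 45]
Rule: A leaf has 0 children.
Per-node child counts:
  node 18: 2 child(ren)
  node 4: 1 child(ren)
  node 6: 0 child(ren)
  node 39: 2 child(ren)
  node 21: 0 child(ren)
  node 45: 0 child(ren)
Matching nodes: [6, 21, 45]
Count of leaf nodes: 3


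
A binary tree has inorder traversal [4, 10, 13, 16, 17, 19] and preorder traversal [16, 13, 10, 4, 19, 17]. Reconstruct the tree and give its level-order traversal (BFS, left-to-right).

Inorder:  [4, 10, 13, 16, 17, 19]
Preorder: [16, 13, 10, 4, 19, 17]
Algorithm: preorder visits root first, so consume preorder in order;
for each root, split the current inorder slice at that value into
left-subtree inorder and right-subtree inorder, then recurse.
Recursive splits:
  root=16; inorder splits into left=[4, 10, 13], right=[17, 19]
  root=13; inorder splits into left=[4, 10], right=[]
  root=10; inorder splits into left=[4], right=[]
  root=4; inorder splits into left=[], right=[]
  root=19; inorder splits into left=[17], right=[]
  root=17; inorder splits into left=[], right=[]
Reconstructed level-order: [16, 13, 19, 10, 17, 4]


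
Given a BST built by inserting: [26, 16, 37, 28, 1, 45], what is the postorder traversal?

Tree insertion order: [26, 16, 37, 28, 1, 45]
Tree (level-order array): [26, 16, 37, 1, None, 28, 45]
Postorder traversal: [1, 16, 28, 45, 37, 26]


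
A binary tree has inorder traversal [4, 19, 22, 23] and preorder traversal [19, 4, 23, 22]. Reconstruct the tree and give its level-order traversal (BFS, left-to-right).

Inorder:  [4, 19, 22, 23]
Preorder: [19, 4, 23, 22]
Algorithm: preorder visits root first, so consume preorder in order;
for each root, split the current inorder slice at that value into
left-subtree inorder and right-subtree inorder, then recurse.
Recursive splits:
  root=19; inorder splits into left=[4], right=[22, 23]
  root=4; inorder splits into left=[], right=[]
  root=23; inorder splits into left=[22], right=[]
  root=22; inorder splits into left=[], right=[]
Reconstructed level-order: [19, 4, 23, 22]


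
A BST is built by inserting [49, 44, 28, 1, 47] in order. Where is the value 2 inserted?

Starting tree (level order): [49, 44, None, 28, 47, 1]
Insertion path: 49 -> 44 -> 28 -> 1
Result: insert 2 as right child of 1
Final tree (level order): [49, 44, None, 28, 47, 1, None, None, None, None, 2]


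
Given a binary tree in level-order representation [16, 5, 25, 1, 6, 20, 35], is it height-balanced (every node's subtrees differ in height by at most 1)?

Tree (level-order array): [16, 5, 25, 1, 6, 20, 35]
Definition: a tree is height-balanced if, at every node, |h(left) - h(right)| <= 1 (empty subtree has height -1).
Bottom-up per-node check:
  node 1: h_left=-1, h_right=-1, diff=0 [OK], height=0
  node 6: h_left=-1, h_right=-1, diff=0 [OK], height=0
  node 5: h_left=0, h_right=0, diff=0 [OK], height=1
  node 20: h_left=-1, h_right=-1, diff=0 [OK], height=0
  node 35: h_left=-1, h_right=-1, diff=0 [OK], height=0
  node 25: h_left=0, h_right=0, diff=0 [OK], height=1
  node 16: h_left=1, h_right=1, diff=0 [OK], height=2
All nodes satisfy the balance condition.
Result: Balanced


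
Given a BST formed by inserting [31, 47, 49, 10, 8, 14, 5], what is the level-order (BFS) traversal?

Tree insertion order: [31, 47, 49, 10, 8, 14, 5]
Tree (level-order array): [31, 10, 47, 8, 14, None, 49, 5]
BFS from the root, enqueuing left then right child of each popped node:
  queue [31] -> pop 31, enqueue [10, 47], visited so far: [31]
  queue [10, 47] -> pop 10, enqueue [8, 14], visited so far: [31, 10]
  queue [47, 8, 14] -> pop 47, enqueue [49], visited so far: [31, 10, 47]
  queue [8, 14, 49] -> pop 8, enqueue [5], visited so far: [31, 10, 47, 8]
  queue [14, 49, 5] -> pop 14, enqueue [none], visited so far: [31, 10, 47, 8, 14]
  queue [49, 5] -> pop 49, enqueue [none], visited so far: [31, 10, 47, 8, 14, 49]
  queue [5] -> pop 5, enqueue [none], visited so far: [31, 10, 47, 8, 14, 49, 5]
Result: [31, 10, 47, 8, 14, 49, 5]


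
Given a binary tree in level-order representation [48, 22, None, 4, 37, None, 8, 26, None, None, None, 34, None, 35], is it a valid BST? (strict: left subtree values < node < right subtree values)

Level-order array: [48, 22, None, 4, 37, None, 8, 26, None, None, None, 34, None, 35]
Validate using subtree bounds (lo, hi): at each node, require lo < value < hi,
then recurse left with hi=value and right with lo=value.
Preorder trace (stopping at first violation):
  at node 48 with bounds (-inf, +inf): OK
  at node 22 with bounds (-inf, 48): OK
  at node 4 with bounds (-inf, 22): OK
  at node 8 with bounds (4, 22): OK
  at node 37 with bounds (22, 48): OK
  at node 26 with bounds (22, 37): OK
  at node 34 with bounds (22, 26): VIOLATION
Node 34 violates its bound: not (22 < 34 < 26).
Result: Not a valid BST


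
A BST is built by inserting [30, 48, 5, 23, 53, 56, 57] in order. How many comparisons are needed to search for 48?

Search path for 48: 30 -> 48
Found: True
Comparisons: 2


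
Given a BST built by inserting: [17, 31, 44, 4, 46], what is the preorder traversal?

Tree insertion order: [17, 31, 44, 4, 46]
Tree (level-order array): [17, 4, 31, None, None, None, 44, None, 46]
Preorder traversal: [17, 4, 31, 44, 46]


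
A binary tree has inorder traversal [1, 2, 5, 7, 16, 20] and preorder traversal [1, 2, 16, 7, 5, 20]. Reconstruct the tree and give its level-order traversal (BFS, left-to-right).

Inorder:  [1, 2, 5, 7, 16, 20]
Preorder: [1, 2, 16, 7, 5, 20]
Algorithm: preorder visits root first, so consume preorder in order;
for each root, split the current inorder slice at that value into
left-subtree inorder and right-subtree inorder, then recurse.
Recursive splits:
  root=1; inorder splits into left=[], right=[2, 5, 7, 16, 20]
  root=2; inorder splits into left=[], right=[5, 7, 16, 20]
  root=16; inorder splits into left=[5, 7], right=[20]
  root=7; inorder splits into left=[5], right=[]
  root=5; inorder splits into left=[], right=[]
  root=20; inorder splits into left=[], right=[]
Reconstructed level-order: [1, 2, 16, 7, 20, 5]


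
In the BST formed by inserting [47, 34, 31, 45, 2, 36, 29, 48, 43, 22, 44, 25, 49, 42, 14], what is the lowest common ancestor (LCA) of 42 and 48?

Tree insertion order: [47, 34, 31, 45, 2, 36, 29, 48, 43, 22, 44, 25, 49, 42, 14]
Tree (level-order array): [47, 34, 48, 31, 45, None, 49, 2, None, 36, None, None, None, None, 29, None, 43, 22, None, 42, 44, 14, 25]
In a BST, the LCA of p=42, q=48 is the first node v on the
root-to-leaf path with p <= v <= q (go left if both < v, right if both > v).
Walk from root:
  at 47: 42 <= 47 <= 48, this is the LCA
LCA = 47
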